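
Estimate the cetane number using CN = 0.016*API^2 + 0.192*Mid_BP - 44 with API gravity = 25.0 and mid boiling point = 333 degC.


CN = 0.016 * 25.0^2 + 0.192 * 333 - 44
CN = 10 + 63.936 - 44 = 29.936

29.936


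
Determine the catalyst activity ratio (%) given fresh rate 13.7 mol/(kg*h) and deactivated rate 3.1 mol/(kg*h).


Activity (%) = (rate_used / rate_fresh) * 100
rate_used = 3.1, rate_fresh = 13.7
= (3.1 / 13.7) * 100
= 0.2263 * 100 = 22.63

22.63 %


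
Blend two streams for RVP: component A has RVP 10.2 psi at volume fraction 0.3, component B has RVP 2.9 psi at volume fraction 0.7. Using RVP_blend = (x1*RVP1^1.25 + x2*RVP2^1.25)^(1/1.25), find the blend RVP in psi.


Chevron index: RVP_blend = (sum xi*RVPi^1.25)^(1/1.25)
RVP^1.25 terms: 0.3 * 10.2^1.25 + 0.7 * 2.9^1.25 = 8.11762
RVP_blend = 8.11762^(1/1.25) = 5.340

5.340 psi


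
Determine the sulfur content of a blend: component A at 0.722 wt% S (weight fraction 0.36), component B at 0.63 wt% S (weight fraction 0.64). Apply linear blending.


Linear sulfur blending: S_blend = x1*S1 + x2*S2
Contribution 1: 0.36 * 0.722 = 0.25992 wt%
Contribution 2: 0.64 * 0.63 = 0.4032 wt%
S_blend = 0.25992 + 0.4032 = 0.66312

0.66312 wt%


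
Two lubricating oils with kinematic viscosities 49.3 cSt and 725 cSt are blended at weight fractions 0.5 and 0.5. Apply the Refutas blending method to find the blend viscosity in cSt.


Refutas method: VBN_i = 14.534*ln(ln(visc_i + 0.8)) + 10.975, blended linearly by mass fraction; since VBN is linear in VBI_i = ln(ln(visc_i + 0.8)) and the fractions sum to 1, blend VBI directly: visc = exp(exp(VBI_blend)) - 0.8
VBI_1 = ln(ln(49.3 + 0.8)) = 1.36457
VBI_2 = ln(ln(725 + 0.8)) = 1.88514
VBI_blend = 0.5 * 1.36457 + 0.5 * 1.88514 = 1.62486
visc_blend = exp(exp(1.62486)) - 0.8 = 159.6

159.6 cSt


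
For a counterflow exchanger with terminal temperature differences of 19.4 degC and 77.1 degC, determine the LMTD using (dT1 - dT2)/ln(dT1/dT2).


LMTD = (dT1 - dT2) / ln(dT1/dT2)
= (19.4 - 77.1) / ln(19.4 / 77.1) = -57.7 / -1.37983 = 41.82

41.82 degC


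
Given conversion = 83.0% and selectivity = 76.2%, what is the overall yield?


Overall yield = conversion (%) * selectivity (%) / 100
Conversion = 83.0%, Selectivity = 76.2%
Y = 83.0 * 76.2 / 100
= 63.246 %

63.246 %


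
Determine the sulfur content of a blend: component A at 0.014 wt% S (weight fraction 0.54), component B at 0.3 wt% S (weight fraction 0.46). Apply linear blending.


Linear sulfur blending: S_blend = x1*S1 + x2*S2
Contribution 1: 0.54 * 0.014 = 0.00756 wt%
Contribution 2: 0.46 * 0.3 = 0.138 wt%
S_blend = 0.00756 + 0.138 = 0.14556

0.14556 wt%


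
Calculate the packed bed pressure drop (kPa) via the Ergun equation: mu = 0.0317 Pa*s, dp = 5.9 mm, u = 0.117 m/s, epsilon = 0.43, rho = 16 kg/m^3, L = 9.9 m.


dp = 5.9 mm = 0.0059 m
Viscous term = 150*0.0317*0.117*(1-0.43)^2 / (0.0059^2*0.43^3) = 65309.6
Inertial term = 1.75*16*0.117^2*(1-0.43) / (0.0059*0.43^3) = 465.744
dP/L = 65309.6 + 465.744 = 65775.3 Pa/m
dP = 65775.3 * 9.9 / 1000 = 651.2 kPa

651.2 kPa


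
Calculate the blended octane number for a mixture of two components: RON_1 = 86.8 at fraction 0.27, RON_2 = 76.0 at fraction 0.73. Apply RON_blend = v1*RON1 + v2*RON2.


Linear blending: RON_blend = sum(vi * RONi)
Contribution 1: 0.27 * 86.8 = 23.436
Contribution 2: 0.73 * 76.0 = 55.48
RON_blend = 23.436 + 55.48 = 78.916

78.916


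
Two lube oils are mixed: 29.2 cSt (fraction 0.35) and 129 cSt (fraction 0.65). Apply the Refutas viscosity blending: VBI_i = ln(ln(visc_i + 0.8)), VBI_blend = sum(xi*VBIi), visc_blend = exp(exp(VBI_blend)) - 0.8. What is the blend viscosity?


Refutas method: VBN_i = 14.534*ln(ln(visc_i + 0.8)) + 10.975, blended linearly by mass fraction; since VBN is linear in VBI_i = ln(ln(visc_i + 0.8)) and the fractions sum to 1, blend VBI directly: visc = exp(exp(VBI_blend)) - 0.8
VBI_1 = ln(ln(29.2 + 0.8)) = 1.22413
VBI_2 = ln(ln(129 + 0.8)) = 1.58227
VBI_blend = 0.35 * 1.22413 + 0.65 * 1.58227 = 1.45692
visc_blend = exp(exp(1.45692)) - 0.8 = 72.37

72.37 cSt


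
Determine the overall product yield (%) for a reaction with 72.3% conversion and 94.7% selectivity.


Overall yield = conversion (%) * selectivity (%) / 100
Conversion = 72.3%, Selectivity = 94.7%
Y = 72.3 * 94.7 / 100
= 68.4681 %

68.4681 %


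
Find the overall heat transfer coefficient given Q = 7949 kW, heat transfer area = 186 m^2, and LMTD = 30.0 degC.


From Q = U*A*LMTD, U = Q / (A * LMTD)
U = 7949 / (186 * 30.0) = 7949 / 5580 = 1.425

1.425 kW/(m^2*K)


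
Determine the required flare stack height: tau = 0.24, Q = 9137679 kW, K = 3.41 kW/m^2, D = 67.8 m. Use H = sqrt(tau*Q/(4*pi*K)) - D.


tau*Q/(4*pi*K) = 0.24 * 9137679 / (4 * pi * 3.41) = 51178
sqrt(51178) = 226.226
H = 226.226 - 67.8 = 158.4

158.4 m


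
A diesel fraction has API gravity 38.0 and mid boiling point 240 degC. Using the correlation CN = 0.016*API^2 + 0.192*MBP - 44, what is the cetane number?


CN = 0.016 * 38.0^2 + 0.192 * 240 - 44
CN = 23.104 + 46.08 - 44 = 25.184

25.184


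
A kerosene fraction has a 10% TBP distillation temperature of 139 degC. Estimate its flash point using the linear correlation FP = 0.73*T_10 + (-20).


FP = 0.73 * 139 + (-20) = 81.47

81.47 degC


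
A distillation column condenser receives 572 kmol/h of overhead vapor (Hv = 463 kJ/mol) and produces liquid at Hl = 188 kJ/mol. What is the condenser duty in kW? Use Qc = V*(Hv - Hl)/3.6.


Qc = 572 * (463 - 188) / 3.6 = 572 * 275 / 3.6 = 43690

43690 kW


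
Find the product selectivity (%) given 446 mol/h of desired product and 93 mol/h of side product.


Selectivity = desired / (desired + undesired) * 100
Total products = 446 + 93 = 539 mol/h
S = 446 / 539 * 100
= 0.8275 * 100
= 82.75 %

82.75 %


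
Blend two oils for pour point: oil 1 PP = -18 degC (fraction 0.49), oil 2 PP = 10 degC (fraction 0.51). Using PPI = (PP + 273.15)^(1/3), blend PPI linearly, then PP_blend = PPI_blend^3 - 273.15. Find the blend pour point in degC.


PPI_1 = (-18 + 273.15)^(1/3) = 6.342569
PPI_2 = (10 + 273.15)^(1/3) = 6.566574
PPI_blend = 0.49 * 6.342569 + 0.51 * 6.566574 = 6.456812
PP_blend = 6.456812^3 - 273.15 = 269.1872 - 273.15 = -3.96

-3.96 degC


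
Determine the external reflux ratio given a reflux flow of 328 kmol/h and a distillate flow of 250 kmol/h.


Reflux ratio definition: R = L / D (liquid returned / distillate withdrawn)
L = 328 kmol/h, D = 250 kmol/h
R = 328 / 250 = 1.312

1.312


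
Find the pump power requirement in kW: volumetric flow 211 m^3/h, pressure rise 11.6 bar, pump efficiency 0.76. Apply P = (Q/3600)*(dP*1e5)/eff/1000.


Q = 211 / 3600 = 0.0586111 m^3/s
P = 0.0586111 * (11.6 * 1e5) / 0.76 / 1000 = 89.46

89.46 kW


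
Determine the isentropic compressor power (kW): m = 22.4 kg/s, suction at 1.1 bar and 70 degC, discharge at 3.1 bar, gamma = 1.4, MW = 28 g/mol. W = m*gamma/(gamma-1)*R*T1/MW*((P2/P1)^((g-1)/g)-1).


Isentropic work: W = m*(gamma/(gamma-1))*(R*T1/MW)*((P2/P1)^((gamma-1)/gamma) - 1)
T1 = 70 + 273.15 = 343.15 K
Pressure ratio = 3.1 / 1.1 = 2.81818
Exponent = (1.4 - 1)/1.4 = 0.285714
(P2/P1)^exp - 1 = 2.81818^0.285714 - 1 = 0.344505
W = 22.4 * 1.4 / 0.4 * 8.314 * 343.15 / 28 * 0.344505 = 2752

2752 kW


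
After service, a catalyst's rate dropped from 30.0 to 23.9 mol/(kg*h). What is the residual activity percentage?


Activity (%) = (rate_used / rate_fresh) * 100
rate_used = 23.9, rate_fresh = 30.0
= (23.9 / 30.0) * 100
= 0.7967 * 100 = 79.67

79.67 %


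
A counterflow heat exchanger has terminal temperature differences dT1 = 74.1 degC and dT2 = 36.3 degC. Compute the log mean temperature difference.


LMTD = (dT1 - dT2) / ln(dT1/dT2)
= (74.1 - 36.3) / ln(74.1 / 36.3) = 37.8 / 0.713598 = 52.97

52.97 degC


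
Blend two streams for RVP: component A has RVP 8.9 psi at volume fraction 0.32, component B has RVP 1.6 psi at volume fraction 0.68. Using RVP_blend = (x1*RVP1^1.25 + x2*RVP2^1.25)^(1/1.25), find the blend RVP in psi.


Chevron index: RVP_blend = (sum xi*RVPi^1.25)^(1/1.25)
RVP^1.25 terms: 0.32 * 8.9^1.25 + 0.68 * 1.6^1.25 = 6.14278
RVP_blend = 6.14278^(1/1.25) = 4.273

4.273 psi


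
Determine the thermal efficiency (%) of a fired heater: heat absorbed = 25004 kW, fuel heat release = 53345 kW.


Furnace efficiency = Q_absorbed / Q_fuel * 100
= 25004 / 53345 * 100 = 46.87

46.87 %


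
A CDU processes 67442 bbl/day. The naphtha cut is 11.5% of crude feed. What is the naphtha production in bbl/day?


Crude throughput = 67442 bbl/day
Fraction yield = 11.5%
yield = throughput * fraction / 100
yield = 67442 * 11.5 / 100 = 7755.83

7755.83 bbl/day


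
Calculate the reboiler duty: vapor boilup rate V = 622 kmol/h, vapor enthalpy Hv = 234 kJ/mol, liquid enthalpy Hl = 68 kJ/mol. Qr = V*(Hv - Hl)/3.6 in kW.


Qr = 622 * (234 - 68) / 3.6 = 622 * 166 / 3.6 = 28680

28680 kW


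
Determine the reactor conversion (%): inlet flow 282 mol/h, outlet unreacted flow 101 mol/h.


X = (F_in - F_out) / F_in * 100
Moles reacted = 282 - 101 = 181
X = 181 / 282 * 100
= 0.6418 * 100
= 64.18 %

64.18 %


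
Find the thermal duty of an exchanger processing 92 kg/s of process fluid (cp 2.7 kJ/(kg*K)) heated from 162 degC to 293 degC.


Q = m_dot * cp * delta_T
delta_T = 293 - 162 = 131 K
Q = 92 * 2.7 * 131
= 248.4 * 131
= 32540.4 kW

32540.4 kW


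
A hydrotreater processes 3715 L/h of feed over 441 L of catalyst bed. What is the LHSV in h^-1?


LHSV = volumetric feed rate / catalyst volume
= 3715 L/h / 441 L
= 8.424 h^-1

8.424 h^-1


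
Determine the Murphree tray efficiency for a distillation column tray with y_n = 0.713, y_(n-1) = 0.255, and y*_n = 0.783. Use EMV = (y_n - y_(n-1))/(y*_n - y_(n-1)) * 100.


Murphree vapor efficiency: EMV = (y_n - y_(n-1)) / (y*_n - y_(n-1)) * 100
EMV = (0.713 - 0.255) / (0.783 - 0.255) * 100 = 0.458 / 0.528 * 100 = 86.74

86.74 %


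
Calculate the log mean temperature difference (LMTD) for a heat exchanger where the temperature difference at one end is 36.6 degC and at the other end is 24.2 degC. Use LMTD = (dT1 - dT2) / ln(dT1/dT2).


LMTD = (dT1 - dT2) / ln(dT1/dT2)
= (36.6 - 24.2) / ln(36.6 / 24.2) = 12.4 / 0.413696 = 29.97

29.97 degC


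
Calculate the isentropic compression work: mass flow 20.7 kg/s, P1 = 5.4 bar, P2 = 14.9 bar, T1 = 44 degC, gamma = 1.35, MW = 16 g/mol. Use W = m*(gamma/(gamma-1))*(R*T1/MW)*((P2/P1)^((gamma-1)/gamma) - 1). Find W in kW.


Isentropic work: W = m*(gamma/(gamma-1))*(R*T1/MW)*((P2/P1)^((gamma-1)/gamma) - 1)
T1 = 44 + 273.15 = 317.15 K
Pressure ratio = 14.9 / 5.4 = 2.75926
Exponent = (1.35 - 1)/1.35 = 0.259259
(P2/P1)^exp - 1 = 2.75926^0.259259 - 1 = 0.301006
W = 20.7 * 1.35 / 0.35 * 8.314 * 317.15 / 16 * 0.301006 = 3961

3961 kW


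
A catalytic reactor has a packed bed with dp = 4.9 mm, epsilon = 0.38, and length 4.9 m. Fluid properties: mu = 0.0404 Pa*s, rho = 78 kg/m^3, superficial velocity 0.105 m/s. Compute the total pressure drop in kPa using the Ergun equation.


dp = 4.9 mm = 0.0049 m
Viscous term = 150*0.0404*0.105*(1-0.38)^2 / (0.0049^2*0.38^3) = 185653
Inertial term = 1.75*78*0.105^2*(1-0.38) / (0.0049*0.38^3) = 3470.21
dP/L = 185653 + 3470.21 = 189123 Pa/m
dP = 189123 * 4.9 / 1000 = 926.7 kPa

926.7 kPa


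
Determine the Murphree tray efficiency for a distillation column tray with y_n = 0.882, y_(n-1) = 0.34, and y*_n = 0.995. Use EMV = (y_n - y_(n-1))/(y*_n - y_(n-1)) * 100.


Murphree vapor efficiency: EMV = (y_n - y_(n-1)) / (y*_n - y_(n-1)) * 100
EMV = (0.882 - 0.34) / (0.995 - 0.34) * 100 = 0.542 / 0.655 * 100 = 82.75

82.75 %


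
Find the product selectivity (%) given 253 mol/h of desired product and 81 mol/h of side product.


Selectivity = desired / (desired + undesired) * 100
Total products = 253 + 81 = 334 mol/h
S = 253 / 334 * 100
= 0.7575 * 100
= 75.75 %

75.75 %


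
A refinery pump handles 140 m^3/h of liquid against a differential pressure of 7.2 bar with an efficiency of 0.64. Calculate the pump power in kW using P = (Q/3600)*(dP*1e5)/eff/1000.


Q = 140 / 3600 = 0.0388889 m^3/s
P = 0.0388889 * (7.2 * 1e5) / 0.64 / 1000 = 43.75

43.75 kW


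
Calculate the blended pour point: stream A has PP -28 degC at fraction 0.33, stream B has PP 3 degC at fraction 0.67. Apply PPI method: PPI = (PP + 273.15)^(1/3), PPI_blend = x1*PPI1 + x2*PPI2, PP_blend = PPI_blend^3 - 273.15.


PPI_1 = (-28 + 273.15)^(1/3) = 6.258601
PPI_2 = (3 + 273.15)^(1/3) = 6.512009
PPI_blend = 0.33 * 6.258601 + 0.67 * 6.512009 = 6.428384
PP_blend = 6.428384^3 - 273.15 = 265.6473 - 273.15 = -7.5

-7.5 degC


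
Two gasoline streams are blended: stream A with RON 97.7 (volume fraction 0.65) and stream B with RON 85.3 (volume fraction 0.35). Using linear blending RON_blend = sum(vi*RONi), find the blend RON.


Linear blending: RON_blend = sum(vi * RONi)
Contribution 1: 0.65 * 97.7 = 63.505
Contribution 2: 0.35 * 85.3 = 29.855
RON_blend = 63.505 + 29.855 = 93.36

93.36


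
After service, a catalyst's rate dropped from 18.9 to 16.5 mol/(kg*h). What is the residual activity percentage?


Activity (%) = (rate_used / rate_fresh) * 100
rate_used = 16.5, rate_fresh = 18.9
= (16.5 / 18.9) * 100
= 0.8730 * 100 = 87.30

87.30 %


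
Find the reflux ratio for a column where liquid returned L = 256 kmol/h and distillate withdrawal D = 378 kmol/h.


Reflux ratio definition: R = L / D (liquid returned / distillate withdrawn)
L = 256 kmol/h, D = 378 kmol/h
R = 256 / 378 = 0.6772

0.6772


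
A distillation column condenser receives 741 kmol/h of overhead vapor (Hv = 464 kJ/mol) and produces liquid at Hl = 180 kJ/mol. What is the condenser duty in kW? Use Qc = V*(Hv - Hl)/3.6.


Qc = 741 * (464 - 180) / 3.6 = 741 * 284 / 3.6 = 58460

58460 kW


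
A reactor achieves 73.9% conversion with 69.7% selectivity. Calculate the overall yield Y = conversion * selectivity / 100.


Overall yield = conversion (%) * selectivity (%) / 100
Conversion = 73.9%, Selectivity = 69.7%
Y = 73.9 * 69.7 / 100
= 51.5083 %

51.5083 %


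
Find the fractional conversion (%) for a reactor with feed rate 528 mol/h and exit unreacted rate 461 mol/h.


X = (F_in - F_out) / F_in * 100
Moles reacted = 528 - 461 = 67
X = 67 / 528 * 100
= 0.1269 * 100
= 12.69 %

12.69 %


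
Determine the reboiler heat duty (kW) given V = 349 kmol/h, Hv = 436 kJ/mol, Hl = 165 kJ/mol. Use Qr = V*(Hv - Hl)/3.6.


Qr = 349 * (436 - 165) / 3.6 = 349 * 271 / 3.6 = 26270

26270 kW


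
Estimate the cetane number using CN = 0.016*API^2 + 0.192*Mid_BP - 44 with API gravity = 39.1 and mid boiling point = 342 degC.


CN = 0.016 * 39.1^2 + 0.192 * 342 - 44
CN = 24.46096 + 65.664 - 44 = 46.12496

46.12496


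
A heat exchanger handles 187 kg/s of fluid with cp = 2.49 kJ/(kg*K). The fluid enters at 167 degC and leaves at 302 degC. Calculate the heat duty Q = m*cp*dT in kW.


Q = m_dot * cp * delta_T
delta_T = 302 - 167 = 135 K
Q = 187 * 2.49 * 135
= 465.63 * 135
= 62860.05 kW

62860.05 kW


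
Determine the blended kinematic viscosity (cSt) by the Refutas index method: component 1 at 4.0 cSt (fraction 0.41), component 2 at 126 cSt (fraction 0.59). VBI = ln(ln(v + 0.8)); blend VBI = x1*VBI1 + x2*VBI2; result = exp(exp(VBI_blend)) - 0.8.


Refutas method: VBN_i = 14.534*ln(ln(visc_i + 0.8)) + 10.975, blended linearly by mass fraction; since VBN is linear in VBI_i = ln(ln(visc_i + 0.8)) and the fractions sum to 1, blend VBI directly: visc = exp(exp(VBI_blend)) - 0.8
VBI_1 = ln(ln(4.0 + 0.8)) = 0.450194
VBI_2 = ln(ln(126 + 0.8)) = 1.57745
VBI_blend = 0.41 * 0.450194 + 0.59 * 1.57745 = 1.11528
visc_blend = exp(exp(1.11528)) - 0.8 = 20.32

20.32 cSt


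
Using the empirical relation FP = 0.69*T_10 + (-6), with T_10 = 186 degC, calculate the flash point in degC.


FP = 0.69 * 186 + (-6) = 122.34

122.34 degC


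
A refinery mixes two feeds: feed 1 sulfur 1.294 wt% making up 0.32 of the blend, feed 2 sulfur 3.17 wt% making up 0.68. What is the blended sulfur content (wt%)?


Linear sulfur blending: S_blend = x1*S1 + x2*S2
Contribution 1: 0.32 * 1.294 = 0.41408 wt%
Contribution 2: 0.68 * 3.17 = 2.1556 wt%
S_blend = 0.41408 + 2.1556 = 2.56968

2.56968 wt%


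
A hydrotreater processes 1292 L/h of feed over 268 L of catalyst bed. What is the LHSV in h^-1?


LHSV = volumetric feed rate / catalyst volume
= 1292 L/h / 268 L
= 4.821 h^-1

4.821 h^-1


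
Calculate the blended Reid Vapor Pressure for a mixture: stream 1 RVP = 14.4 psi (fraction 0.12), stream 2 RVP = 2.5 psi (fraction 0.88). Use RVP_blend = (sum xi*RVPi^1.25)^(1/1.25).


Chevron index: RVP_blend = (sum xi*RVPi^1.25)^(1/1.25)
RVP^1.25 terms: 0.12 * 14.4^1.25 + 0.88 * 2.5^1.25 = 6.13251
RVP_blend = 6.13251^(1/1.25) = 4.267

4.267 psi


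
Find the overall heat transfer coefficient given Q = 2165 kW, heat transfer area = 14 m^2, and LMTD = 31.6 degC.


From Q = U*A*LMTD, U = Q / (A * LMTD)
U = 2165 / (14 * 31.6) = 2165 / 442.4 = 4.894

4.894 kW/(m^2*K)


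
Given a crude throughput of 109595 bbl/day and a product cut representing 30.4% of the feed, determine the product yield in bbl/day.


Crude throughput = 109595 bbl/day
Fraction yield = 30.4%
yield = throughput * fraction / 100
yield = 109595 * 30.4 / 100 = 33316.88

33316.88 bbl/day


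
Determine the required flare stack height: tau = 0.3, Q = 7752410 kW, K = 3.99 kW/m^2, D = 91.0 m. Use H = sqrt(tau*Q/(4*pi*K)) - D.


tau*Q/(4*pi*K) = 0.3 * 7752410 / (4 * pi * 3.99) = 46384.8
sqrt(46384.8) = 215.371
H = 215.371 - 91.0 = 124.4

124.4 m


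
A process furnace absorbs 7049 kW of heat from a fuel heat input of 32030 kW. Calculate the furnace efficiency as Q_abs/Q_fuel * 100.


Furnace efficiency = Q_absorbed / Q_fuel * 100
= 7049 / 32030 * 100 = 22.01

22.01 %


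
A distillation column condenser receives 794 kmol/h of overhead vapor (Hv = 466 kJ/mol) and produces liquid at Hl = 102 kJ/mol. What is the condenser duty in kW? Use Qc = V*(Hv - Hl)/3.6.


Qc = 794 * (466 - 102) / 3.6 = 794 * 364 / 3.6 = 80280

80280 kW


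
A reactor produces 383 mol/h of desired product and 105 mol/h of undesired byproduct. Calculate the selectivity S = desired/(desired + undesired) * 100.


Selectivity = desired / (desired + undesired) * 100
Total products = 383 + 105 = 488 mol/h
S = 383 / 488 * 100
= 0.7848 * 100
= 78.48 %

78.48 %


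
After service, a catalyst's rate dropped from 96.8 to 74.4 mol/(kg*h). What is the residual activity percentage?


Activity (%) = (rate_used / rate_fresh) * 100
rate_used = 74.4, rate_fresh = 96.8
= (74.4 / 96.8) * 100
= 0.7686 * 100 = 76.86

76.86 %


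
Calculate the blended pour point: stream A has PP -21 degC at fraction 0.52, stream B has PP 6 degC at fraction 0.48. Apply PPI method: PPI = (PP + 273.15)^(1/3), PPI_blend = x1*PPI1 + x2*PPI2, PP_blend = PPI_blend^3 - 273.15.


PPI_1 = (-21 + 273.15)^(1/3) = 6.317613
PPI_2 = (6 + 273.15)^(1/3) = 6.535506
PPI_blend = 0.52 * 6.317613 + 0.48 * 6.535506 = 6.422202
PP_blend = 6.422202^3 - 273.15 = 264.8817 - 273.15 = -8.27

-8.27 degC


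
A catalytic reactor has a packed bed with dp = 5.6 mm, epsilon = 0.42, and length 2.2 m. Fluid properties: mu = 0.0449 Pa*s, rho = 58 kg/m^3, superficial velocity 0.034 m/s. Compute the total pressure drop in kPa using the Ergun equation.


dp = 5.6 mm = 0.0056 m
Viscous term = 150*0.0449*0.034*(1-0.42)^2 / (0.0056^2*0.42^3) = 33155
Inertial term = 1.75*58*0.034^2*(1-0.42) / (0.0056*0.42^3) = 164.027
dP/L = 33155 + 164.027 = 33319 Pa/m
dP = 33319 * 2.2 / 1000 = 73.30 kPa

73.30 kPa


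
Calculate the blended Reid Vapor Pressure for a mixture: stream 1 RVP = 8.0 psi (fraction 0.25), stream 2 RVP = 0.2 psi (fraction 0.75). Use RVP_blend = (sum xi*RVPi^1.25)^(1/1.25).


Chevron index: RVP_blend = (sum xi*RVPi^1.25)^(1/1.25)
RVP^1.25 terms: 0.25 * 8.0^1.25 + 0.75 * 0.2^1.25 = 3.4639
RVP_blend = 3.4639^(1/1.25) = 2.702

2.702 psi


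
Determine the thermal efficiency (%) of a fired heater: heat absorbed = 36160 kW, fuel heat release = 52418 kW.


Furnace efficiency = Q_absorbed / Q_fuel * 100
= 36160 / 52418 * 100 = 68.98

68.98 %


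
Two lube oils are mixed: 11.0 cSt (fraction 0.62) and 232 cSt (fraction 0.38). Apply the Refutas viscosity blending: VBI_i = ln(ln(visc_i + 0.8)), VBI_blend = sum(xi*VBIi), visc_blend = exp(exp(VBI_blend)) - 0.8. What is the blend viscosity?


Refutas method: VBN_i = 14.534*ln(ln(visc_i + 0.8)) + 10.975, blended linearly by mass fraction; since VBN is linear in VBI_i = ln(ln(visc_i + 0.8)) and the fractions sum to 1, blend VBI directly: visc = exp(exp(VBI_blend)) - 0.8
VBI_1 = ln(ln(11.0 + 0.8)) = 0.903448
VBI_2 = ln(ln(232 + 0.8)) = 1.69565
VBI_blend = 0.62 * 0.903448 + 0.38 * 1.69565 = 1.20448
visc_blend = exp(exp(1.20448)) - 0.8 = 27.28

27.28 cSt


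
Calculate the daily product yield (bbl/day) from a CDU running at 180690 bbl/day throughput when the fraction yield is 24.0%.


Crude throughput = 180690 bbl/day
Fraction yield = 24.0%
yield = throughput * fraction / 100
yield = 180690 * 24.0 / 100 = 43365.6

43365.6 bbl/day


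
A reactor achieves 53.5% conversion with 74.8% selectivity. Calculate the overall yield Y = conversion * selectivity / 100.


Overall yield = conversion (%) * selectivity (%) / 100
Conversion = 53.5%, Selectivity = 74.8%
Y = 53.5 * 74.8 / 100
= 40.018 %

40.018 %


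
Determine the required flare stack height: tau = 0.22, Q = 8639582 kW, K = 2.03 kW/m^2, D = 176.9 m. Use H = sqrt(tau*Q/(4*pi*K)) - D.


tau*Q/(4*pi*K) = 0.22 * 8639582 / (4 * pi * 2.03) = 74509.1
sqrt(74509.1) = 272.964
H = 272.964 - 176.9 = 96.06

96.06 m


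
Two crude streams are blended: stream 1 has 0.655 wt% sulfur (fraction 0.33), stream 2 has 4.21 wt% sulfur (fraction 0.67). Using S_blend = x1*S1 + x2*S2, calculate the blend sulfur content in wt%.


Linear sulfur blending: S_blend = x1*S1 + x2*S2
Contribution 1: 0.33 * 0.655 = 0.21615 wt%
Contribution 2: 0.67 * 4.21 = 2.8207 wt%
S_blend = 0.21615 + 2.8207 = 3.03685

3.03685 wt%


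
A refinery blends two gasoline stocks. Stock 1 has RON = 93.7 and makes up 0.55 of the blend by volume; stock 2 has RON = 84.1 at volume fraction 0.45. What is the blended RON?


Linear blending: RON_blend = sum(vi * RONi)
Contribution 1: 0.55 * 93.7 = 51.535
Contribution 2: 0.45 * 84.1 = 37.845
RON_blend = 51.535 + 37.845 = 89.38

89.38


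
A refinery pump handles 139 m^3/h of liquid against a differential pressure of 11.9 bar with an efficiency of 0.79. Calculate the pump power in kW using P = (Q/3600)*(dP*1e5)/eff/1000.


Q = 139 / 3600 = 0.0386111 m^3/s
P = 0.0386111 * (11.9 * 1e5) / 0.79 / 1000 = 58.16

58.16 kW


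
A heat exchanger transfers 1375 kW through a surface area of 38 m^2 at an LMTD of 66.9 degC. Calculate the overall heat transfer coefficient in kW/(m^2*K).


From Q = U*A*LMTD, U = Q / (A * LMTD)
U = 1375 / (38 * 66.9) = 1375 / 2542.2 = 0.5409

0.5409 kW/(m^2*K)


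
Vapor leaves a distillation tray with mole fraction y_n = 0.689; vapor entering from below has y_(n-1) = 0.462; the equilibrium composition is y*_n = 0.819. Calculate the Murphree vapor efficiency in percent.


Murphree vapor efficiency: EMV = (y_n - y_(n-1)) / (y*_n - y_(n-1)) * 100
EMV = (0.689 - 0.462) / (0.819 - 0.462) * 100 = 0.227 / 0.357 * 100 = 63.59

63.59 %


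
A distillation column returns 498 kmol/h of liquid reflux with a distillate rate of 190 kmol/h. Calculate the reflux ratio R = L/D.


Reflux ratio definition: R = L / D (liquid returned / distillate withdrawn)
L = 498 kmol/h, D = 190 kmol/h
R = 498 / 190 = 2.621

2.621


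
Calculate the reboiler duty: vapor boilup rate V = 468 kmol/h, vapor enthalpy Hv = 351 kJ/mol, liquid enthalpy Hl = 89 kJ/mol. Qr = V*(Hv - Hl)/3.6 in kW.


Qr = 468 * (351 - 89) / 3.6 = 468 * 262 / 3.6 = 34060

34060 kW


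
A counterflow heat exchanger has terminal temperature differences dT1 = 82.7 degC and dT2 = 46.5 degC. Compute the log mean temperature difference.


LMTD = (dT1 - dT2) / ln(dT1/dT2)
= (82.7 - 46.5) / ln(82.7 / 46.5) = 36.2 / 0.575767 = 62.87

62.87 degC


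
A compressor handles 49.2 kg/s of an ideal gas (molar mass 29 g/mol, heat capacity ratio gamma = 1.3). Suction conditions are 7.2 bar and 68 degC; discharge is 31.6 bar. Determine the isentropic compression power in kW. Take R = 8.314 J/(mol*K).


Isentropic work: W = m*(gamma/(gamma-1))*(R*T1/MW)*((P2/P1)^((gamma-1)/gamma) - 1)
T1 = 68 + 273.15 = 341.15 K
Pressure ratio = 31.6 / 7.2 = 4.38889
Exponent = (1.3 - 1)/1.3 = 0.230769
(P2/P1)^exp - 1 = 4.38889^0.230769 - 1 = 0.40681
W = 49.2 * 1.3 / 0.3 * 8.314 * 341.15 / 29 * 0.40681 = 8483

8483 kW


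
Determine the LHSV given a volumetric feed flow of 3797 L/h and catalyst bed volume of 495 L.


LHSV = volumetric feed rate / catalyst volume
= 3797 L/h / 495 L
= 7.671 h^-1

7.671 h^-1


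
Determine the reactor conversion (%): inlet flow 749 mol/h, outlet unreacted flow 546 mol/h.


X = (F_in - F_out) / F_in * 100
Moles reacted = 749 - 546 = 203
X = 203 / 749 * 100
= 0.2710 * 100
= 27.10 %

27.10 %


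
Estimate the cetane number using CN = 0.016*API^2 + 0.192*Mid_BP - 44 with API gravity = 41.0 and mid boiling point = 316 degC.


CN = 0.016 * 41.0^2 + 0.192 * 316 - 44
CN = 26.896 + 60.672 - 44 = 43.568

43.568


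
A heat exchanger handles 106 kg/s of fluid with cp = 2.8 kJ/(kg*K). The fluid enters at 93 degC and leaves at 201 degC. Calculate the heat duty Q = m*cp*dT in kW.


Q = m_dot * cp * delta_T
delta_T = 201 - 93 = 108 K
Q = 106 * 2.8 * 108
= 296.8 * 108
= 32054.4 kW

32054.4 kW


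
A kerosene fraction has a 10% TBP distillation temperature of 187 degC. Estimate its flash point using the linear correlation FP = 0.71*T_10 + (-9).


FP = 0.71 * 187 + (-9) = 123.77

123.77 degC


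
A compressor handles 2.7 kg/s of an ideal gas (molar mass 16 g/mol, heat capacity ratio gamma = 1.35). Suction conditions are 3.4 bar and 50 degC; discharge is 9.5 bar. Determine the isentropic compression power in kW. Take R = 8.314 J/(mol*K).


Isentropic work: W = m*(gamma/(gamma-1))*(R*T1/MW)*((P2/P1)^((gamma-1)/gamma) - 1)
T1 = 50 + 273.15 = 323.15 K
Pressure ratio = 9.5 / 3.4 = 2.79412
Exponent = (1.35 - 1)/1.35 = 0.259259
(P2/P1)^exp - 1 = 2.79412^0.259259 - 1 = 0.305248
W = 2.7 * 1.35 / 0.35 * 8.314 * 323.15 / 16 * 0.305248 = 533.8

533.8 kW


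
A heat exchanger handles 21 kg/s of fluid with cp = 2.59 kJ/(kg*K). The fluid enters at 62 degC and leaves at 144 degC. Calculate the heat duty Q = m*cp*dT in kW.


Q = m_dot * cp * delta_T
delta_T = 144 - 62 = 82 K
Q = 21 * 2.59 * 82
= 54.39 * 82
= 4459.98 kW

4459.98 kW


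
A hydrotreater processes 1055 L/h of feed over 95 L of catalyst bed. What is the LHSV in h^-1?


LHSV = volumetric feed rate / catalyst volume
= 1055 L/h / 95 L
= 11.11 h^-1

11.11 h^-1


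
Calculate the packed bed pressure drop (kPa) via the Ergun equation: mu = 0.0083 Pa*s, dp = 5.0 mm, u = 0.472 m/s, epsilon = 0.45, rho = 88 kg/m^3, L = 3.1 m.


dp = 5.0 mm = 0.005 m
Viscous term = 150*0.0083*0.472*(1-0.45)^2 / (0.005^2*0.45^3) = 78029.6
Inertial term = 1.75*88*0.472^2*(1-0.45) / (0.005*0.45^3) = 41415.2
dP/L = 78029.6 + 41415.2 = 119445 Pa/m
dP = 119445 * 3.1 / 1000 = 370.3 kPa

370.3 kPa


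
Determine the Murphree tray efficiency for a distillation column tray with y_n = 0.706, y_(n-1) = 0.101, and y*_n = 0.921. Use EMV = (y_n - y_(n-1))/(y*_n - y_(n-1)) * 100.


Murphree vapor efficiency: EMV = (y_n - y_(n-1)) / (y*_n - y_(n-1)) * 100
EMV = (0.706 - 0.101) / (0.921 - 0.101) * 100 = 0.605 / 0.82 * 100 = 73.78

73.78 %


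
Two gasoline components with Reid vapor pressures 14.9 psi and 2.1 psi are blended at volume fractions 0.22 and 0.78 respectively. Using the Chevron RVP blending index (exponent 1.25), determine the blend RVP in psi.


Chevron index: RVP_blend = (sum xi*RVPi^1.25)^(1/1.25)
RVP^1.25 terms: 0.22 * 14.9^1.25 + 0.78 * 2.1^1.25 = 8.41212
RVP_blend = 8.41212^(1/1.25) = 5.494

5.494 psi


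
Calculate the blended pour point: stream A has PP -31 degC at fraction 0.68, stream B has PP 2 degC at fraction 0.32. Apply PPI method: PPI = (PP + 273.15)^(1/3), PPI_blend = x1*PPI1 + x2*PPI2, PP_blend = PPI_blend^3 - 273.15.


PPI_1 = (-31 + 273.15)^(1/3) = 6.232967
PPI_2 = (2 + 273.15)^(1/3) = 6.504139
PPI_blend = 0.68 * 6.232967 + 0.32 * 6.504139 = 6.319742
PP_blend = 6.319742^3 - 273.15 = 252.4051 - 273.15 = -20.74

-20.74 degC


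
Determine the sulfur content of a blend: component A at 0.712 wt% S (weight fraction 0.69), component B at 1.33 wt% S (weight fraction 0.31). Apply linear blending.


Linear sulfur blending: S_blend = x1*S1 + x2*S2
Contribution 1: 0.69 * 0.712 = 0.49128 wt%
Contribution 2: 0.31 * 1.33 = 0.4123 wt%
S_blend = 0.49128 + 0.4123 = 0.90358

0.90358 wt%


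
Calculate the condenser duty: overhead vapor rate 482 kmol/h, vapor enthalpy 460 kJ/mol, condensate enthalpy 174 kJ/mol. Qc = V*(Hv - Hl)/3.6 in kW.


Qc = 482 * (460 - 174) / 3.6 = 482 * 286 / 3.6 = 38290

38290 kW


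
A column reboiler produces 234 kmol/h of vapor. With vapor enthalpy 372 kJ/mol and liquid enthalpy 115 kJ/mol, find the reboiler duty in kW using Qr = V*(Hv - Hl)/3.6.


Qr = 234 * (372 - 115) / 3.6 = 234 * 257 / 3.6 = 16700

16700 kW


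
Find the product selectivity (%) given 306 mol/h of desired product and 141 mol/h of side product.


Selectivity = desired / (desired + undesired) * 100
Total products = 306 + 141 = 447 mol/h
S = 306 / 447 * 100
= 0.6846 * 100
= 68.46 %

68.46 %


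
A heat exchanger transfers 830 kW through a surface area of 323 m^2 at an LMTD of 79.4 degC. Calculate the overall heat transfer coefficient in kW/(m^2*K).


From Q = U*A*LMTD, U = Q / (A * LMTD)
U = 830 / (323 * 79.4) = 830 / 25646.2 = 0.03236

0.03236 kW/(m^2*K)


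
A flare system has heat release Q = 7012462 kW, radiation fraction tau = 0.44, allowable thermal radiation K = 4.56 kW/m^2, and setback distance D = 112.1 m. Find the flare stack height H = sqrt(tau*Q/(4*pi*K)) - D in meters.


tau*Q/(4*pi*K) = 0.44 * 7012462 / (4 * pi * 4.56) = 53845.4
sqrt(53845.4) = 232.046
H = 232.046 - 112.1 = 119.9

119.9 m


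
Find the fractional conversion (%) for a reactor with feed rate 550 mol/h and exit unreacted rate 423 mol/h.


X = (F_in - F_out) / F_in * 100
Moles reacted = 550 - 423 = 127
X = 127 / 550 * 100
= 0.2309 * 100
= 23.09 %

23.09 %


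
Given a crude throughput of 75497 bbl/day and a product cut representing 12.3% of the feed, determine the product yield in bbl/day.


Crude throughput = 75497 bbl/day
Fraction yield = 12.3%
yield = throughput * fraction / 100
yield = 75497 * 12.3 / 100 = 9286.131

9286.131 bbl/day


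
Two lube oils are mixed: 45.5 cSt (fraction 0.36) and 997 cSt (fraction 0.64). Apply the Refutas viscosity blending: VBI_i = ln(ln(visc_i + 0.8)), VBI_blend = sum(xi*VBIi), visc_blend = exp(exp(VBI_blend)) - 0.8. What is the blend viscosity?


Refutas method: VBN_i = 14.534*ln(ln(visc_i + 0.8)) + 10.975, blended linearly by mass fraction; since VBN is linear in VBI_i = ln(ln(visc_i + 0.8)) and the fractions sum to 1, blend VBI directly: visc = exp(exp(VBI_blend)) - 0.8
VBI_1 = ln(ln(45.5 + 0.8)) = 1.34421
VBI_2 = ln(ln(997 + 0.8)) = 1.93233
VBI_blend = 0.36 * 1.34421 + 0.64 * 1.93233 = 1.72061
visc_blend = exp(exp(1.72061)) - 0.8 = 266.4

266.4 cSt


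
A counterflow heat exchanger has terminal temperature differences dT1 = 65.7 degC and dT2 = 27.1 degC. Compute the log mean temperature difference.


LMTD = (dT1 - dT2) / ln(dT1/dT2)
= (65.7 - 27.1) / ln(65.7 / 27.1) = 38.6 / 0.885565 = 43.59

43.59 degC


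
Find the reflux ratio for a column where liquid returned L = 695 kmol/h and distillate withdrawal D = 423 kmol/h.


Reflux ratio definition: R = L / D (liquid returned / distillate withdrawn)
L = 695 kmol/h, D = 423 kmol/h
R = 695 / 423 = 1.643

1.643


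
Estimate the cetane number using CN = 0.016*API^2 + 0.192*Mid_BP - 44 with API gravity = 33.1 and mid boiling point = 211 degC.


CN = 0.016 * 33.1^2 + 0.192 * 211 - 44
CN = 17.52976 + 40.512 - 44 = 14.04176

14.04176


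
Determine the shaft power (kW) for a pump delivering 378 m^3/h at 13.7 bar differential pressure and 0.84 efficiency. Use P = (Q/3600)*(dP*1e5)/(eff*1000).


Q = 378 / 3600 = 0.105 m^3/s
P = 0.105 * (13.7 * 1e5) / 0.84 / 1000 = 171.2

171.2 kW


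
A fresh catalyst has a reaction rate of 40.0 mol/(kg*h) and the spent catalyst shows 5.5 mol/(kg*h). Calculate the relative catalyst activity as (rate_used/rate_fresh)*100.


Activity (%) = (rate_used / rate_fresh) * 100
rate_used = 5.5, rate_fresh = 40.0
= (5.5 / 40.0) * 100
= 0.1375 * 100 = 13.75

13.75 %


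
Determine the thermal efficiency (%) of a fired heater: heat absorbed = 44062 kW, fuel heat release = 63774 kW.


Furnace efficiency = Q_absorbed / Q_fuel * 100
= 44062 / 63774 * 100 = 69.09

69.09 %


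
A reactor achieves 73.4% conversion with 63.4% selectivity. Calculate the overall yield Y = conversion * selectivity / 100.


Overall yield = conversion (%) * selectivity (%) / 100
Conversion = 73.4%, Selectivity = 63.4%
Y = 73.4 * 63.4 / 100
= 46.5356 %

46.5356 %


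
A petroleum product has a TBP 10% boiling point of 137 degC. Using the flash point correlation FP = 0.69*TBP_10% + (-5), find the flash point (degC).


FP = 0.69 * 137 + (-5) = 89.53

89.53 degC


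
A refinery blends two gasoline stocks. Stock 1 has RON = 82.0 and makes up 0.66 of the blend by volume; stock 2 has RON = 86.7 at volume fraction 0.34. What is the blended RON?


Linear blending: RON_blend = sum(vi * RONi)
Contribution 1: 0.66 * 82.0 = 54.12
Contribution 2: 0.34 * 86.7 = 29.478
RON_blend = 54.12 + 29.478 = 83.598

83.598


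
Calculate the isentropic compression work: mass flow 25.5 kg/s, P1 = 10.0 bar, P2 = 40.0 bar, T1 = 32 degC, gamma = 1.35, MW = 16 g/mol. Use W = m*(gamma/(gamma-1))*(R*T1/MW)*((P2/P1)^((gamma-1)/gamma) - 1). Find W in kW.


Isentropic work: W = m*(gamma/(gamma-1))*(R*T1/MW)*((P2/P1)^((gamma-1)/gamma) - 1)
T1 = 32 + 273.15 = 305.15 K
Pressure ratio = 40.0 / 10.0 = 4
Exponent = (1.35 - 1)/1.35 = 0.259259
(P2/P1)^exp - 1 = 4^0.259259 - 1 = 0.432483
W = 25.5 * 1.35 / 0.35 * 8.314 * 305.15 / 16 * 0.432483 = 6745

6745 kW


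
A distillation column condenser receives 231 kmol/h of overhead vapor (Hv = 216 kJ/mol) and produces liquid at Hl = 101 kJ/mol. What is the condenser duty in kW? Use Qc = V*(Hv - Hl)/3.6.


Qc = 231 * (216 - 101) / 3.6 = 231 * 115 / 3.6 = 7379

7379 kW


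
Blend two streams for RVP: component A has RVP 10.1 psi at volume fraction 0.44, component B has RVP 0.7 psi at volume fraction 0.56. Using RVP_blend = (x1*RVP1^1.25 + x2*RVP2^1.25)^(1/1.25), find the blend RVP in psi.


Chevron index: RVP_blend = (sum xi*RVPi^1.25)^(1/1.25)
RVP^1.25 terms: 0.44 * 10.1^1.25 + 0.56 * 0.7^1.25 = 8.28092
RVP_blend = 8.28092^(1/1.25) = 5.426

5.426 psi


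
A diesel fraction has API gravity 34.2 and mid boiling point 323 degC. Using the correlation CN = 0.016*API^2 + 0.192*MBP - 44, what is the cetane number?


CN = 0.016 * 34.2^2 + 0.192 * 323 - 44
CN = 18.71424 + 62.016 - 44 = 36.73024

36.73024


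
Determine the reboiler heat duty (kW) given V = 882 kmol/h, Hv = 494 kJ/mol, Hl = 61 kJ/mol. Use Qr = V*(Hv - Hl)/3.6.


Qr = 882 * (494 - 61) / 3.6 = 882 * 433 / 3.6 = 106100

106100 kW


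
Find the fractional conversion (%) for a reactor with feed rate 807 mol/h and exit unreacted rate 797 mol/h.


X = (F_in - F_out) / F_in * 100
Moles reacted = 807 - 797 = 10
X = 10 / 807 * 100
= 0.01239 * 100
= 1.239 %

1.239 %


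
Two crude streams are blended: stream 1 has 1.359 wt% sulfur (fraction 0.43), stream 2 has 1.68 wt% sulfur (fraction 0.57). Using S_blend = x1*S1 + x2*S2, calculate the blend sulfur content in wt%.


Linear sulfur blending: S_blend = x1*S1 + x2*S2
Contribution 1: 0.43 * 1.359 = 0.58437 wt%
Contribution 2: 0.57 * 1.68 = 0.9576 wt%
S_blend = 0.58437 + 0.9576 = 1.54197

1.54197 wt%


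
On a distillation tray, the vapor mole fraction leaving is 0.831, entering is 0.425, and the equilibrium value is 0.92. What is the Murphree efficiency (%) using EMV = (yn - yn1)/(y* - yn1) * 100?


Murphree vapor efficiency: EMV = (y_n - y_(n-1)) / (y*_n - y_(n-1)) * 100
EMV = (0.831 - 0.425) / (0.92 - 0.425) * 100 = 0.406 / 0.495 * 100 = 82.02

82.02 %


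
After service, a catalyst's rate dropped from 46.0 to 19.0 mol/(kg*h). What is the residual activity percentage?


Activity (%) = (rate_used / rate_fresh) * 100
rate_used = 19.0, rate_fresh = 46.0
= (19.0 / 46.0) * 100
= 0.4130 * 100 = 41.30

41.30 %


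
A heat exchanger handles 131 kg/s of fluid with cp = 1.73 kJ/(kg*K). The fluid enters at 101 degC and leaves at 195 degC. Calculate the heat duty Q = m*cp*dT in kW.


Q = m_dot * cp * delta_T
delta_T = 195 - 101 = 94 K
Q = 131 * 1.73 * 94
= 226.63 * 94
= 21303.22 kW

21303.22 kW


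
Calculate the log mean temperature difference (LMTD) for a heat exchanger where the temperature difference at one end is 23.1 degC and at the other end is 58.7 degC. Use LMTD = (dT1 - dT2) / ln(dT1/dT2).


LMTD = (dT1 - dT2) / ln(dT1/dT2)
= (23.1 - 58.7) / ln(23.1 / 58.7) = -35.6 / -0.932607 = 38.17

38.17 degC


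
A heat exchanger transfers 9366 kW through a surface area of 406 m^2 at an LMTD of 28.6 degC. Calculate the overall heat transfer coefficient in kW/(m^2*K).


From Q = U*A*LMTD, U = Q / (A * LMTD)
U = 9366 / (406 * 28.6) = 9366 / 11611.6 = 0.8066

0.8066 kW/(m^2*K)


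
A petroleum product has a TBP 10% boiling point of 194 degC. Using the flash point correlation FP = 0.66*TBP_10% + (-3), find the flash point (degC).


FP = 0.66 * 194 + (-3) = 125.04

125.04 degC


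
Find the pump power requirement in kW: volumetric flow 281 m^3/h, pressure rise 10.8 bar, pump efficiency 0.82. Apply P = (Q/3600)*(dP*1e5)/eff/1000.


Q = 281 / 3600 = 0.0780556 m^3/s
P = 0.0780556 * (10.8 * 1e5) / 0.82 / 1000 = 102.8

102.8 kW


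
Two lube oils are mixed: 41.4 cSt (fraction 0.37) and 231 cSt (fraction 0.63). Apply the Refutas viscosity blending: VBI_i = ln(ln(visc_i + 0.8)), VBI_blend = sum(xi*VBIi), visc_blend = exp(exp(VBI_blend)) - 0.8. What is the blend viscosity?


Refutas method: VBN_i = 14.534*ln(ln(visc_i + 0.8)) + 10.975, blended linearly by mass fraction; since VBN is linear in VBI_i = ln(ln(visc_i + 0.8)) and the fractions sum to 1, blend VBI directly: visc = exp(exp(VBI_blend)) - 0.8
VBI_1 = ln(ln(41.4 + 0.8)) = 1.31973
VBI_2 = ln(ln(231 + 0.8)) = 1.69486
VBI_blend = 0.37 * 1.31973 + 0.63 * 1.69486 = 1.55606
visc_blend = exp(exp(1.55606)) - 0.8 = 113.6

113.6 cSt


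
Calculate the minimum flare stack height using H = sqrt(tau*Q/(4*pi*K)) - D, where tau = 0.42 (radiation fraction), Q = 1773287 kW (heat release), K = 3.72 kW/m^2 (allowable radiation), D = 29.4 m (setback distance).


tau*Q/(4*pi*K) = 0.42 * 1773287 / (4 * pi * 3.72) = 15932.2
sqrt(15932.2) = 126.223
H = 126.223 - 29.4 = 96.82

96.82 m


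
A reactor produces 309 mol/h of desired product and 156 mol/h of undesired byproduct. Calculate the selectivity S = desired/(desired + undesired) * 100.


Selectivity = desired / (desired + undesired) * 100
Total products = 309 + 156 = 465 mol/h
S = 309 / 465 * 100
= 0.6645 * 100
= 66.45 %

66.45 %


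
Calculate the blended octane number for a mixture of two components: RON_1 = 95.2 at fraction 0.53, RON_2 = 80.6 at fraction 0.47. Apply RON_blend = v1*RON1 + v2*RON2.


Linear blending: RON_blend = sum(vi * RONi)
Contribution 1: 0.53 * 95.2 = 50.456
Contribution 2: 0.47 * 80.6 = 37.882
RON_blend = 50.456 + 37.882 = 88.338

88.338


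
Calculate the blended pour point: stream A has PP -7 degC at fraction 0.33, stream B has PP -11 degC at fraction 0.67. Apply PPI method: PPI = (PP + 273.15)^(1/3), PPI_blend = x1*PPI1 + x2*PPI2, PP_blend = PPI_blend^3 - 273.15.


PPI_1 = (-7 + 273.15)^(1/3) = 6.432436
PPI_2 = (-11 + 273.15)^(1/3) = 6.400049
PPI_blend = 0.33 * 6.432436 + 0.67 * 6.400049 = 6.410737
PP_blend = 6.410737^3 - 273.15 = 263.4656 - 273.15 = -9.68

-9.68 degC
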